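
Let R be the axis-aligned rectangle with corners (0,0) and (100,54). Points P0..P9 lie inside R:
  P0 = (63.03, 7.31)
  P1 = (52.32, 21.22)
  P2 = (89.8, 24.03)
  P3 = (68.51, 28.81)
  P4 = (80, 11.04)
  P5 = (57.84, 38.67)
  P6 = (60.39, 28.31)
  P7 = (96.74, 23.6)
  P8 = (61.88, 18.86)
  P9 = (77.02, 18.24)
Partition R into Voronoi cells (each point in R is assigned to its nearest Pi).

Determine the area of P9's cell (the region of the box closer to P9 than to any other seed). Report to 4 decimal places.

1. box [0,100]×[0,54]: [(0, 0) (100, 0) (100, 54) (0, 54)]
2. ⊥bis P9·P0 via (70.025,12.775): [(80.0058, 0) (100, 0) (100, 54) (37.817, 54)]  |A|=2218.7843
3. ⊥bis P9·P1 via (64.67,19.73): [(64.6595, 19.6427) (80.0058, 0) (100, 0) (100, 54) (68.8046, 54)]  |A|=1686.4599
4. ⊥bis P9·P2 via (83.41,21.135): [(68.7448, 53.5047) (64.6595, 19.6427) (80.0058, 0) (92.9852, 0)]  |A|=647.1842
5. ⊥bis P9·P3 via (72.765,23.525): [(79.7715, 29.166) (65.9273, 18.0199) (80.0058, 0) (92.9852, 0)]  |A|=392.476
6. ⊥bis P9·P4 via (78.51,14.64): [(85.1142, 17.3734) (79.7715, 29.166) (65.9273, 18.0199) (70.9972, 11.5306)]  |A|=172.0212
7. ⊥bis P9·P5 via (67.43,28.455): [(85.1142, 17.3734) (79.7715, 29.166) (65.9273, 18.0199) (70.9972, 11.5306)]  |A|=172.0212
8. ⊥bis P9·P6 via (68.705,23.275): [(85.1142, 17.3734) (79.7715, 29.166) (65.9273, 18.0199) (70.9972, 11.5306)]  |A|=172.0212
9. ⊥bis P9·P7 via (86.88,20.92): [(85.1142, 17.3734) (79.7715, 29.166) (65.9273, 18.0199) (70.9972, 11.5306)]  |A|=172.0212
10. ⊥bis P9·P8 via (69.45,18.55): [(85.1142, 17.3734) (79.7715, 29.166) (69.5477, 20.9347) (69.2539, 13.7619) (70.9972, 11.5306)]  |A|=159.4654
11. canonical 5-gon: [(85.1142, 17.3734) (79.7715, 29.166) (69.5477, 20.9347) (69.2539, 13.7619) (70.9972, 11.5306)]
12. shoelace: 159.4654

Area of P9's cell: 159.4654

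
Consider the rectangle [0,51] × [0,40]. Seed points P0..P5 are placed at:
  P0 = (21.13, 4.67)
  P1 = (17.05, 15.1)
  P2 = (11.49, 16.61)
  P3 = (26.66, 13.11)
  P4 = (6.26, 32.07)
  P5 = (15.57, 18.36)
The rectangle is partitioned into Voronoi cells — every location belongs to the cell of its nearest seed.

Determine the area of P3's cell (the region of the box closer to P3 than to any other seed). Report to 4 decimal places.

1. box [0,51]×[0,40]: [(0, 0) (51, 0) (51, 40) (0, 40)]
2. ⊥bis P3·P0 via (23.895,8.89): [(0, 24.5463) (37.4631, 0) (51, 0) (51, 40) (0, 40)]  |A|=1580.2093
3. ⊥bis P3·P1 via (21.855,14.105): [(21.1478, 10.69) (37.4631, 0) (51, 0) (51, 40) (27.2172, 40)]  |A|=1017.9347
4. ⊥bis P3·P2 via (19.075,14.86): [(21.1478, 10.69) (37.4631, 0) (51, 0) (51, 40) (27.2172, 40)]  |A|=1017.9347
5. ⊥bis P3·P4 via (16.46,22.59): [(25.6624, 32.4913) (21.1478, 10.69) (37.4631, 0) (51, 0) (51, 40) (32.6411, 40)]  |A|=997.5716
6. ⊥bis P3·P5 via (21.115,15.735): [(32.5615, 39.9144) (23.0304, 19.781) (21.1478, 10.69) (37.4631, 0) (51, 0) (51, 40) (32.6411, 40)]  |A|=963.4952
7. canonical 7-gon: [(32.5615, 39.9144) (23.0304, 19.781) (21.1478, 10.69) (37.4631, 0) (51, 0) (51, 40) (32.6411, 40)]
8. shoelace: 963.4952

Area of P3's cell: 963.4952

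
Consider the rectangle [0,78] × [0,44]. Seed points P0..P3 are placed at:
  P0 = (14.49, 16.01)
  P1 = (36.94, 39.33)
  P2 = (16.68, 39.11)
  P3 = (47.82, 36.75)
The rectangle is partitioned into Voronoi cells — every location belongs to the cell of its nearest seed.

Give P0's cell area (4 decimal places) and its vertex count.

1. box [0,78]×[0,44]: [(0, 0) (78, 0) (78, 44) (0, 44)]
2. ⊥bis P0·P1 via (25.715,27.67): [(0, 0) (54.4573, 0) (8.7522, 44) (0, 44)]  |A|=1390.608
3. ⊥bis P0·P2 via (15.585,27.56): [(0, 29.0375) (0, 0) (54.4573, 0) (26.9483, 26.4827)]  |A|=1112.3443
4. ⊥bis P0·P3 via (31.155,26.38): [(0, 29.0375) (0, 0) (47.5703, 0) (37.2807, 16.5358) (26.9483, 26.4827)]  |A|=1055.4031
5. canonical 5-gon: [(0, 29.0375) (0, 0) (47.5703, 0) (37.2807, 16.5358) (26.9483, 26.4827)]
6. shoelace: 1055.4031

Area of P0's cell: 1055.4031 (5 vertices)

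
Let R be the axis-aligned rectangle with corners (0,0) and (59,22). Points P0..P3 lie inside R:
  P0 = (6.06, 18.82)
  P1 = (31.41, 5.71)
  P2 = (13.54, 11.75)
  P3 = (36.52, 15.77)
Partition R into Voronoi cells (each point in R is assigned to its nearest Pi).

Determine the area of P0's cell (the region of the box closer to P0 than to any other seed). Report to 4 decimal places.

Area of P0's cell: 137.9216

1. box [0,59]×[0,22]: [(0, 0) (59, 0) (59, 22) (0, 22)]
2. ⊥bis P0·P1 via (18.735,12.265): [(0, 0) (12.392, 0) (23.7696, 22) (0, 22)]  |A|=397.7774
3. ⊥bis P0·P2 via (9.8,15.285): [(0, 4.9167) (16.1469, 22) (0, 22)]  |A|=137.9216
4. ⊥bis P0·P3 via (21.29,17.295): [(0, 4.9167) (16.1469, 22) (0, 22)]  |A|=137.9216
5. canonical 3-gon: [(0, 4.9167) (16.1469, 22) (0, 22)]
6. shoelace: 137.9216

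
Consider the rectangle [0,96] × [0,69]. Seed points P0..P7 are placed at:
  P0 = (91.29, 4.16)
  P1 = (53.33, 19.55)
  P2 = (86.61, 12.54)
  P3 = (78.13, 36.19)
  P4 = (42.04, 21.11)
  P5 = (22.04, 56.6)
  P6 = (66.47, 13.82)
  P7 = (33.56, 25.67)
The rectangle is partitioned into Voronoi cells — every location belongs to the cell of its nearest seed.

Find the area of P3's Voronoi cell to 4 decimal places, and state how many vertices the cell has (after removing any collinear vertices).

Area of P3's cell: 1680.7914 (8 vertices)

1. box [0,96]×[0,69]: [(0, 0) (96, 0) (96, 69) (0, 69)]
2. ⊥bis P3·P0 via (84.71,20.175): [(0, 0) (35.6063, 0) (96, 24.8137) (96, 69) (0, 69)]  |A|=5874.705
3. ⊥bis P3·P1 via (65.73,27.87): [(73.879, 15.7249) (96, 24.8137) (96, 69) (38.1331, 69)]  |A|=2030.156
4. ⊥bis P3·P2 via (82.37,24.365): [(70.8526, 20.2353) (96, 29.2522) (96, 69) (38.1331, 69)]  |A|=1910.7071
5. ⊥bis P3·P4 via (60.085,28.65): [(51.6304, 48.8838) (70.8526, 20.2353) (96, 29.2522) (96, 69) (43.225, 69)]  |A|=1859.4924
6. ⊥bis P3·P5 via (50.085,46.395): [(51.2884, 49.7022) (51.6304, 48.8838) (70.8526, 20.2353) (96, 29.2522) (96, 69) (58.3105, 69)]  |A|=1713.9341
7. ⊥bis P3·P6 via (72.3,25.005): [(51.2884, 49.7022) (51.6304, 48.8838) (65.1527, 28.7304) (77.1315, 22.4867) (96, 29.2522) (96, 69) (58.3105, 69)]  |A|=1680.848
8. ⊥bis P3·P7 via (55.845,30.93): [(51.3647, 49.9118) (51.5773, 49.0109) (51.6304, 48.8838) (65.1527, 28.7304) (77.1315, 22.4867) (96, 29.2522) (96, 69) (58.3105, 69)]  |A|=1680.7914
9. canonical 8-gon: [(51.3647, 49.9118) (51.5773, 49.0109) (51.6304, 48.8838) (65.1527, 28.7304) (77.1315, 22.4867) (96, 29.2522) (96, 69) (58.3105, 69)]
10. shoelace: 1680.7914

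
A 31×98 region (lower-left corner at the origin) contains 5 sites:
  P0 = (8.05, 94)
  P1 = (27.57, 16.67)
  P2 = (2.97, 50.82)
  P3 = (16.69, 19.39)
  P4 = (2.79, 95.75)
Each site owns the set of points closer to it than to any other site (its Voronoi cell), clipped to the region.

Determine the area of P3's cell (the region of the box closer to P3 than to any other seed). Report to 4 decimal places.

1. box [0,31]×[0,98]: [(0, 0) (31, 0) (31, 98) (0, 98)]
2. ⊥bis P3·P0 via (12.37,56.695): [(0, 55.2625) (0, 0) (31, 0) (31, 58.8524)]  |A|=1768.7813
3. ⊥bis P3·P1 via (22.13,18.03): [(0, 55.2625) (0, 0) (17.6225, 0) (31, 53.51) (31, 58.8524)]  |A|=1410.8663
4. ⊥bis P3·P2 via (9.83,35.105): [(0, 30.814) (0, 0) (17.6225, 0) (28.4284, 43.2237)]  |A|=818.8507
5. ⊥bis P3·P4 via (9.74,57.57): [(0, 30.814) (0, 0) (17.6225, 0) (28.4284, 43.2237)]  |A|=818.8507
6. canonical 4-gon: [(0, 30.814) (0, 0) (17.6225, 0) (28.4284, 43.2237)]
7. shoelace: 818.8507

Area of P3's cell: 818.8507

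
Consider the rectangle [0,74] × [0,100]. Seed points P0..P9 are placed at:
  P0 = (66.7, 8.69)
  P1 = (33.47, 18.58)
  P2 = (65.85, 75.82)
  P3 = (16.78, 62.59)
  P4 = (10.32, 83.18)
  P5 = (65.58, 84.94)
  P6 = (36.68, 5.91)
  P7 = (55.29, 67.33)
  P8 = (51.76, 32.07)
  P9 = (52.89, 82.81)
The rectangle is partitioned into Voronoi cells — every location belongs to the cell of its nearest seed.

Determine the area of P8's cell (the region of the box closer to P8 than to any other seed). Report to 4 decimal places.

1. box [0,74]×[0,100]: [(0, 0) (74, 0) (74, 100) (0, 100)]
2. ⊥bis P8·P0 via (59.23,20.38): [(0, 0) (27.3368, 0) (74, 29.8181) (74, 100) (0, 100)]  |A|=6704.295
3. ⊥bis P8·P1 via (42.615,25.325): [(0, 83.1032) (50.4162, 14.7479) (74, 29.8181) (74, 100) (0, 100)]  |A|=4407.8383
4. ⊥bis P8·P2 via (58.805,53.945): [(9.8859, 69.6997) (50.4162, 14.7479) (74, 29.8181) (74, 49.0513)]  |A|=1569.9453
5. ⊥bis P8·P3 via (34.27,47.33): [(44.1575, 58.6623) (29.9971, 42.4326) (50.4162, 14.7479) (74, 29.8181) (74, 49.0513)]  |A|=1213.6896
6. ⊥bis P8·P4 via (31.04,57.625): [(44.1575, 58.6623) (29.9971, 42.4326) (50.4162, 14.7479) (74, 29.8181) (74, 49.0513)]  |A|=1213.6896
7. ⊥bis P8·P5 via (58.67,58.505): [(44.1575, 58.6623) (29.9971, 42.4326) (50.4162, 14.7479) (74, 29.8181) (74, 49.0513)]  |A|=1213.6896
8. ⊥bis P8·P6 via (44.22,18.99): [(44.1575, 58.6623) (29.9971, 42.4326) (49.5563, 15.9139) (50.9677, 15.1003) (74, 29.8181) (74, 49.0513)]  |A|=1213.2167
9. ⊥bis P8·P7 via (53.525,49.7): [(37.7185, 51.2824) (29.9971, 42.4326) (49.5563, 15.9139) (50.9677, 15.1003) (74, 29.8181) (74, 47.6502)]  |A|=1046.7385
10. ⊥bis P8·P9 via (52.325,57.44): [(37.7185, 51.2824) (29.9971, 42.4326) (49.5563, 15.9139) (50.9677, 15.1003) (74, 29.8181) (74, 47.6502)]  |A|=1046.7385
11. canonical 6-gon: [(37.7185, 51.2824) (29.9971, 42.4326) (49.5563, 15.9139) (50.9677, 15.1003) (74, 29.8181) (74, 47.6502)]
12. shoelace: 1046.7385

Area of P8's cell: 1046.7385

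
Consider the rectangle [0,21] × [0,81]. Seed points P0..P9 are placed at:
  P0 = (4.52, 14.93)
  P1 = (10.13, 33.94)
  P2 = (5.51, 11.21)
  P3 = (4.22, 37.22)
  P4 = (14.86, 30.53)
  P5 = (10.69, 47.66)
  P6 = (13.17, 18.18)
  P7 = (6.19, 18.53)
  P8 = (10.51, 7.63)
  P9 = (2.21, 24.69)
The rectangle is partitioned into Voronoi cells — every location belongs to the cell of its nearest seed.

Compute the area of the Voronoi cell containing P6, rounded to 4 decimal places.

Area of P6's cell: 136.3777

1. box [0,21]×[0,81]: [(0, 0) (21, 0) (21, 81) (0, 81)]
2. ⊥bis P6·P0 via (8.845,16.555): [(0, 40.0963) (15.0651, 0) (21, 0) (21, 81) (0, 81)]  |A|=1398.9728
3. ⊥bis P6·P1 via (11.65,26.06): [(5.7046, 24.9132) (15.0651, 0) (21, 0) (21, 27.8636)]  |A|=287.0203
4. ⊥bis P6·P2 via (9.34,14.695): [(5.7046, 24.9132) (9.6872, 14.3134) (21, 1.8807) (21, 27.8636)]  |A|=233.9078
5. ⊥bis P6·P3 via (8.695,27.7): [(5.7046, 24.9132) (9.6872, 14.3134) (21, 1.8807) (21, 27.8636)]  |A|=233.9078
6. ⊥bis P6·P4 via (14.015,24.355): [(7.4607, 25.2519) (5.7046, 24.9132) (9.6872, 14.3134) (21, 1.8807) (21, 23.3992)]  |A|=203.6854
7. ⊥bis P6·P5 via (11.93,32.92): [(7.4607, 25.2519) (5.7046, 24.9132) (9.6872, 14.3134) (21, 1.8807) (21, 23.3992)]  |A|=203.6854
8. ⊥bis P6·P7 via (9.68,18.355): [(10.0084, 24.9033) (9.5021, 14.8062) (9.6872, 14.3134) (21, 1.8807) (21, 23.3992)]  |A|=181.2179
9. ⊥bis P6·P8 via (11.84,12.905): [(10.0084, 24.9033) (9.5021, 14.8062) (9.6872, 14.3134) (10.7094, 13.1901) (21, 10.5955) (21, 23.3992)]  |A|=136.3777
10. ⊥bis P6·P9 via (7.69,21.435): [(10.0084, 24.9033) (9.5021, 14.8062) (9.6872, 14.3134) (10.7094, 13.1901) (21, 10.5955) (21, 23.3992)]  |A|=136.3777
11. canonical 6-gon: [(10.0084, 24.9033) (9.5021, 14.8062) (9.6872, 14.3134) (10.7094, 13.1901) (21, 10.5955) (21, 23.3992)]
12. shoelace: 136.3777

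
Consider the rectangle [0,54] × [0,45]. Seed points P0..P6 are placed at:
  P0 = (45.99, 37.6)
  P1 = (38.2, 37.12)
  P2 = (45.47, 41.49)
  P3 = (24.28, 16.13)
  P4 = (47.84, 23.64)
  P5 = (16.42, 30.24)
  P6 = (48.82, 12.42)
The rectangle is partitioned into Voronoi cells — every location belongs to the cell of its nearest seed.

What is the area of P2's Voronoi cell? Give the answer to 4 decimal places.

1. box [0,54]×[0,45]: [(0, 0) (54, 0) (54, 45) (0, 45)]
2. ⊥bis P2·P0 via (45.73,39.545): [(0, 33.432) (54, 40.6505) (54, 45) (0, 45)]  |A|=429.7727
3. ⊥bis P2·P1 via (41.835,39.305): [(41.9912, 39.0452) (54, 40.6505) (54, 45) (38.4117, 45)]  |A|=72.5287
4. ⊥bis P2·P3 via (34.875,28.81): [(41.9912, 39.0452) (54, 40.6505) (54, 45) (38.4117, 45)]  |A|=72.5287
5. ⊥bis P2·P4 via (46.655,32.565): [(41.9912, 39.0452) (54, 40.6505) (54, 45) (38.4117, 45)]  |A|=72.5287
6. ⊥bis P2·P5 via (30.945,35.865): [(41.9912, 39.0452) (54, 40.6505) (54, 45) (38.4117, 45)]  |A|=72.5287
7. ⊥bis P2·P6 via (47.145,26.955): [(41.9912, 39.0452) (54, 40.6505) (54, 45) (38.4117, 45)]  |A|=72.5287
8. canonical 4-gon: [(41.9912, 39.0452) (54, 40.6505) (54, 45) (38.4117, 45)]
9. shoelace: 72.5287

Area of P2's cell: 72.5287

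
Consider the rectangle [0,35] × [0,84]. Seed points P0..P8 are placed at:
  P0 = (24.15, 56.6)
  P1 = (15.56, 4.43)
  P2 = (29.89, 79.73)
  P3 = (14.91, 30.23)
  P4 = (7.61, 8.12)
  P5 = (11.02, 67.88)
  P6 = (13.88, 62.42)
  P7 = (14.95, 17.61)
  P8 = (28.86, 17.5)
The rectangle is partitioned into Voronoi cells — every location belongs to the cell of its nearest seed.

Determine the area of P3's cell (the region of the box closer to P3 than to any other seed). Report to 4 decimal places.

1. box [0,35]×[0,84]: [(0, 0) (35, 0) (35, 84) (0, 84)]
2. ⊥bis P3·P0 via (19.53,43.415): [(0, 50.2583) (0, 0) (35, 0) (35, 37.9943)]  |A|=1544.4208
3. ⊥bis P3·P1 via (15.235,17.33): [(0, 50.2583) (0, 16.9462) (35, 17.828) (35, 37.9943)]  |A|=935.8736
4. ⊥bis P3·P2 via (22.4,54.98): [(0, 50.2583) (0, 16.9462) (35, 17.828) (35, 37.9943)]  |A|=935.8736
5. ⊥bis P3·P4 via (11.26,19.175): [(0, 50.2583) (0, 22.8927) (16.7337, 17.3678) (35, 17.828) (35, 37.9943)]  |A|=886.1199
6. ⊥bis P3·P5 via (12.965,49.055): [(5.6044, 48.2945) (0, 47.7155) (0, 22.8927) (16.7337, 17.3678) (35, 17.828) (35, 37.9943)]  |A|=878.9944
7. ⊥bis P3·P6 via (14.395,46.325): [(11.4904, 46.2321) (0, 45.8644) (0, 22.8927) (16.7337, 17.3678) (35, 17.828) (35, 37.9943)]  |A|=860.8762
8. ⊥bis P3·P7 via (14.93,23.92): [(11.4904, 46.2321) (0, 45.8644) (0, 23.8727) (35, 23.9836) (35, 37.9943)]  |A|=681.692
9. ⊥bis P3·P8 via (21.885,23.865): [(34.8323, 38.0531) (11.4904, 46.2321) (0, 45.8644) (0, 23.8727) (21.9555, 23.9423)]  |A|=588.7489
10. canonical 5-gon: [(34.8323, 38.0531) (11.4904, 46.2321) (0, 45.8644) (0, 23.8727) (21.9555, 23.9423)]
11. shoelace: 588.7489

Area of P3's cell: 588.7489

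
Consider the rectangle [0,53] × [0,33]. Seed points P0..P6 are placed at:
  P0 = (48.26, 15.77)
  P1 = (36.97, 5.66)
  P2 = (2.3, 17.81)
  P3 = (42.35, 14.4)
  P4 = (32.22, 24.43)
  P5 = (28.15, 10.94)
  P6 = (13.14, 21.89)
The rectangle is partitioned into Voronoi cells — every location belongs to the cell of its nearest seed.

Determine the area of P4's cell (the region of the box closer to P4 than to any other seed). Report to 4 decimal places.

1. box [0,53]×[0,33]: [(0, 0) (53, 0) (53, 33) (0, 33)]
2. ⊥bis P4·P0 via (40.24,20.1): [(0, 0) (29.388, 0) (47.2047, 33) (0, 33)]  |A|=1263.7799
3. ⊥bis P4·P1 via (34.595,15.045): [(0, 6.2903) (37.9722, 15.8997) (47.2047, 33) (0, 33)]  |A|=910.7225
4. ⊥bis P4·P2 via (17.26,21.12): [(19.452, 11.2129) (37.9722, 15.8997) (47.2047, 33) (14.6315, 33)]  |A|=491.5545
5. ⊥bis P4·P3 via (37.285,19.415): [(19.452, 11.2129) (32.4109, 14.4923) (42.9702, 25.1569) (47.2047, 33) (14.6315, 33)]  |A|=469.3301
6. ⊥bis P4·P5 via (30.185,17.685): [(17.1499, 21.6178) (34.333, 16.4335) (42.9702, 25.1569) (47.2047, 33) (14.6315, 33)]  |A|=376.4767
7. ⊥bis P4·P6 via (22.68,23.16): [(23.1253, 19.8149) (34.333, 16.4335) (42.9702, 25.1569) (47.2047, 33) (21.3701, 33)]  |A|=300.3155
8. canonical 5-gon: [(23.1253, 19.8149) (34.333, 16.4335) (42.9702, 25.1569) (47.2047, 33) (21.3701, 33)]
9. shoelace: 300.3155

Area of P4's cell: 300.3155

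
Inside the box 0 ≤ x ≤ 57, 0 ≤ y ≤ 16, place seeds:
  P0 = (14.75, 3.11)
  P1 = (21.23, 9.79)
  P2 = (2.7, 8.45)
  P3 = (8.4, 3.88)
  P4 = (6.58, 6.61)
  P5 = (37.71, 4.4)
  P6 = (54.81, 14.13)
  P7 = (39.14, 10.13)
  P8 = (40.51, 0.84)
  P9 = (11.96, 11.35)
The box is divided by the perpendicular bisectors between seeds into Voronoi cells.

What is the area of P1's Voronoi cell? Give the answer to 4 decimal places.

1. box [0,57]×[0,16]: [(0, 0) (57, 0) (57, 16) (0, 16)]
2. ⊥bis P1·P0 via (17.99,6.45): [(24.6391, 0) (57, 0) (57, 16) (8.1452, 16)]  |A|=649.7254
3. ⊥bis P1·P2 via (11.965,9.12): [(11.7181, 12.5341) (24.6391, 0) (57, 0) (57, 16) (11.4675, 16)]  |A|=643.9682
4. ⊥bis P1·P3 via (14.815,6.835): [(11.6303, 13.7487) (12.5708, 11.707) (24.6391, 0) (57, 0) (57, 16) (11.4675, 16)]  |A|=643.4867
5. ⊥bis P1·P4 via (13.905,8.2): [(13.2966, 11.0029) (24.6391, 0) (57, 0) (57, 16) (12.2119, 16)]  |A|=639.5647
6. ⊥bis P1·P5 via (29.47,7.095): [(13.2966, 11.0029) (24.6391, 0) (27.1495, 0) (32.3825, 16) (12.2119, 16)]  |A|=203.8206
7. ⊥bis P1·P6 via (38.02,11.96): [(13.2966, 11.0029) (24.6391, 0) (27.1495, 0) (32.3825, 16) (12.2119, 16)]  |A|=203.8206
8. ⊥bis P1·P7 via (30.185,9.96): [(13.2966, 11.0029) (24.6391, 0) (27.1495, 0) (30.1972, 9.3184) (30.0703, 16) (12.2119, 16)]  |A|=196.0961
9. ⊥bis P1·P8 via (30.87,5.315): [(13.2966, 11.0029) (24.6391, 0) (27.1495, 0) (30.1972, 9.3184) (30.0703, 16) (12.2119, 16)]  |A|=196.0961
10. ⊥bis P1·P9 via (16.595,10.57): [(16.1947, 8.1915) (24.6391, 0) (27.1495, 0) (30.1972, 9.3184) (30.0703, 16) (17.5088, 16)]  |A|=169.6993
11. canonical 6-gon: [(16.1947, 8.1915) (24.6391, 0) (27.1495, 0) (30.1972, 9.3184) (30.0703, 16) (17.5088, 16)]
12. shoelace: 169.6993

Area of P1's cell: 169.6993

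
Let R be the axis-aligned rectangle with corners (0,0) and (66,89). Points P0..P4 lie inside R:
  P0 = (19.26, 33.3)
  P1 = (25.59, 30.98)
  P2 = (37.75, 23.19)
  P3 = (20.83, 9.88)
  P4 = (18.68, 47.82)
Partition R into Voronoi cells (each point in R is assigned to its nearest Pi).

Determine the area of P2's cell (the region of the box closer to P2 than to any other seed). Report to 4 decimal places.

Area of P2's cell: 1649.4878

1. box [0,66]×[0,89]: [(0, 0) (66, 0) (66, 89) (0, 89)]
2. ⊥bis P2·P0 via (28.505,28.245): [(13.0611, 0) (66, 0) (66, 89) (61.7247, 89)]  |A|=2546.0282
3. ⊥bis P2·P1 via (31.67,27.085): [(14.3187, 0) (66, 0) (66, 80.6733)]  |A|=2084.6515
4. ⊥bis P2·P3 via (29.29,16.535): [(26.8767, 19.6028) (42.2971, 0) (66, 0) (66, 80.6733)]  |A|=1810.4231
5. ⊥bis P2·P4 via (28.215,35.505): [(45.773, 49.0994) (26.8767, 19.6028) (42.2971, 0) (66, 0) (66, 64.7604)]  |A|=1649.4878
6. canonical 5-gon: [(45.773, 49.0994) (26.8767, 19.6028) (42.2971, 0) (66, 0) (66, 64.7604)]
7. shoelace: 1649.4878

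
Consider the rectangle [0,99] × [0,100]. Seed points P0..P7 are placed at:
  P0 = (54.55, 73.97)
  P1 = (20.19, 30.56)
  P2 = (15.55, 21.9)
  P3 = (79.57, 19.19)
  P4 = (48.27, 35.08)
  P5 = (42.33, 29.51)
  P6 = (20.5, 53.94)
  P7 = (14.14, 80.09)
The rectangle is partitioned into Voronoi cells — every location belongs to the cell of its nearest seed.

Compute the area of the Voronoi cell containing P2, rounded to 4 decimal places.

1. box [0,99]×[0,100]: [(0, 0) (99, 0) (99, 100) (0, 100)]
2. ⊥bis P2·P0 via (35.05,47.935): [(0, 74.1872) (0, 0) (99, 0) (99, 0.037)]  |A|=3674.0949
3. ⊥bis P2·P1 via (17.87,26.23): [(0, 35.8047) (0, 0) (66.8251, 0)]  |A|=1196.3265
4. ⊥bis P2·P3 via (47.56,20.545): [(47.1369, 10.5489) (0, 35.8047) (0, 0) (46.6903, 0)]  |A|=1090.1263
5. ⊥bis P2·P4 via (31.91,28.49): [(36.9351, 16.015) (0, 35.8047) (0, 0) (43.3861, 0)]  |A|=1008.6386
6. ⊥bis P2·P5 via (28.94,25.705): [(30.7522, 19.3278) (0, 35.8047) (0, 0) (36.2445, 0)]  |A|=900.7992
7. ⊥bis P2·P6 via (18.025,37.92): [(30.7522, 19.3278) (0, 35.8047) (0, 0) (36.2445, 0)]  |A|=900.7992
8. ⊥bis P2·P7 via (14.845,50.995): [(30.7522, 19.3278) (0, 35.8047) (0, 0) (36.2445, 0)]  |A|=900.7992
9. canonical 4-gon: [(30.7522, 19.3278) (0, 35.8047) (0, 0) (36.2445, 0)]
10. shoelace: 900.7992

Area of P2's cell: 900.7992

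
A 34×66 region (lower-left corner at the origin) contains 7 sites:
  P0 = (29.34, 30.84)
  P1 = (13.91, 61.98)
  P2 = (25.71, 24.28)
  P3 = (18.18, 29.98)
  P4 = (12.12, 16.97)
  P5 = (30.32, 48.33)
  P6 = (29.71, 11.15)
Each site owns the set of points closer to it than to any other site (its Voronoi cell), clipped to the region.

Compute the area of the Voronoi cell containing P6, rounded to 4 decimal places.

Area of P6's cell: 263.0358

1. box [0,34]×[0,66]: [(0, 0) (34, 0) (34, 66) (0, 66)]
2. ⊥bis P6·P0 via (29.525,20.995): [(0, 20.4402) (0, 0) (34, 0) (34, 21.0791)]  |A|=705.8277
3. ⊥bis P6·P1 via (21.81,36.565): [(0, 20.4402) (0, 0) (34, 0) (34, 21.0791)]  |A|=705.8277
4. ⊥bis P6·P2 via (27.71,17.715): [(0, 9.2733) (0, 0) (34, 0) (34, 19.6312)]  |A|=491.3763
5. ⊥bis P6·P3 via (23.945,20.565): [(10.954, 12.6104) (0, 5.903) (0, 0) (34, 0) (34, 19.6312)]  |A|=472.9171
6. ⊥bis P6·P4 via (20.915,14.06): [(21.4982, 15.8226) (16.263, 0) (34, 0) (34, 19.6312)]  |A|=263.0358
7. ⊥bis P6·P5 via (30.015,29.74): [(21.4982, 15.8226) (16.263, 0) (34, 0) (34, 19.6312)]  |A|=263.0358
8. canonical 4-gon: [(21.4982, 15.8226) (16.263, 0) (34, 0) (34, 19.6312)]
9. shoelace: 263.0358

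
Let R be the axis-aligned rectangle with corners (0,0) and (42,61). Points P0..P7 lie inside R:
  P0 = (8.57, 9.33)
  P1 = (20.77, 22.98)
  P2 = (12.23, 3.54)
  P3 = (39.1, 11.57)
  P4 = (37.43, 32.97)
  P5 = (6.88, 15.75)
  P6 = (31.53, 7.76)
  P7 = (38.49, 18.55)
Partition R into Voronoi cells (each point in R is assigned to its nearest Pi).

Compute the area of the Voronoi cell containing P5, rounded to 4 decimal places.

Area of P5's cell: 287.1442

1. box [0,42]×[0,61]: [(0, 0) (42, 0) (42, 61) (0, 61)]
2. ⊥bis P5·P0 via (7.725,12.54): [(0, 10.5065) (42, 21.5625) (42, 61) (0, 61)]  |A|=1888.5506
3. ⊥bis P5·P1 via (13.825,19.365): [(0, 45.9251) (0, 10.5065) (16.2143, 14.7747)]  |A|=287.1442
4. ⊥bis P5·P2 via (9.555,9.645): [(0, 45.9251) (0, 10.5065) (16.2143, 14.7747)]  |A|=287.1442
5. ⊥bis P5·P3 via (22.99,13.66): [(0, 45.9251) (0, 10.5065) (16.2143, 14.7747)]  |A|=287.1442
6. ⊥bis P5·P4 via (22.155,24.36): [(0, 45.9251) (0, 10.5065) (16.2143, 14.7747)]  |A|=287.1442
7. ⊥bis P5·P6 via (19.205,11.755): [(0, 45.9251) (0, 10.5065) (16.2143, 14.7747)]  |A|=287.1442
8. ⊥bis P5·P7 via (22.685,17.15): [(0, 45.9251) (0, 10.5065) (16.2143, 14.7747)]  |A|=287.1442
9. canonical 3-gon: [(0, 45.9251) (0, 10.5065) (16.2143, 14.7747)]
10. shoelace: 287.1442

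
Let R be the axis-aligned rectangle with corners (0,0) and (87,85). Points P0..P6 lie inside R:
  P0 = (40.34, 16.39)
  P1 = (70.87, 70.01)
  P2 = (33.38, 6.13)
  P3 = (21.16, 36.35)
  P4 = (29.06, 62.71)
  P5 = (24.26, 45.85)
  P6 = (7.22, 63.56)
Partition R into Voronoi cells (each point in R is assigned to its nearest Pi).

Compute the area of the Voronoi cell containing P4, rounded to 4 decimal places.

1. box [0,87]×[0,85]: [(0, 0) (87, 0) (87, 85) (0, 85)]
2. ⊥bis P4·P0 via (34.7,39.55): [(0, 31.0997) (87, 52.2863) (87, 85) (0, 85)]  |A|=3767.7085
3. ⊥bis P4·P1 via (49.965,66.36): [(0, 31.0997) (53.8325, 44.2092) (46.7105, 85) (0, 85)]  |A|=2403.4716
4. ⊥bis P4·P2 via (31.22,34.42): [(0, 32.0363) (5.6023, 32.464) (53.8325, 44.2092) (46.7105, 85) (0, 85)]  |A|=2400.8482
5. ⊥bis P4·P3 via (25.11,49.53): [(0, 57.0554) (47.7811, 42.7356) (53.8325, 44.2092) (46.7105, 85) (0, 85)]  |A|=1783.3772
6. ⊥bis P4·P5 via (26.66,54.28): [(0, 61.87) (53.4035, 46.6662) (46.7105, 85) (0, 85)]  |A|=1512.9061
7. ⊥bis P4·P6 via (18.14,63.135): [(17.8925, 56.7761) (53.4035, 46.6662) (46.7105, 85) (18.991, 85)]  |A|=1037.9796
8. canonical 4-gon: [(17.8925, 56.7761) (53.4035, 46.6662) (46.7105, 85) (18.991, 85)]
9. shoelace: 1037.9796

Area of P4's cell: 1037.9796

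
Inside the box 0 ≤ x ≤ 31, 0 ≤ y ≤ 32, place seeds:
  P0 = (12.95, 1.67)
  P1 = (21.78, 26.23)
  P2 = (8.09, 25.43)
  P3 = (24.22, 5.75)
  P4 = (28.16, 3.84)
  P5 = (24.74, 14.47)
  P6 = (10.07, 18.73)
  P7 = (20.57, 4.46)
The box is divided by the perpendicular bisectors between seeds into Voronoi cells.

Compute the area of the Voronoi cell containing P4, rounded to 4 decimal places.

Area of P4's cell: 47.6444

1. box [0,31]×[0,32]: [(0, 0) (31, 0) (31, 32) (0, 32)]
2. ⊥bis P4·P0 via (20.555,2.755): [(20.9481, 0) (31, 0) (31, 32) (16.3826, 32)]  |A|=394.709
3. ⊥bis P4·P1 via (24.97,15.035): [(19.0439, 13.3464) (20.9481, 0) (31, 0) (31, 16.7532)]  |A|=167.2299
4. ⊥bis P4·P2 via (18.125,14.635): [(19.0439, 13.3464) (20.9481, 0) (31, 0) (31, 16.7532)]  |A|=167.2299
5. ⊥bis P4·P3 via (26.19,4.795): [(23.8655, 0) (31, 0) (31, 14.7172)]  |A|=52.4998
6. ⊥bis P4·P5 via (26.45,9.155): [(28.6461, 9.8616) (23.8655, 0) (31, 0) (31, 10.6189)]  |A|=47.6763
7. ⊥bis P4·P6 via (19.115,11.285): [(28.6461, 9.8616) (23.8655, 0) (31, 0) (31, 10.6189)]  |A|=47.6763
8. ⊥bis P4·P7 via (24.365,4.15): [(28.6461, 9.8616) (24.0585, 0.3981) (24.026, 0) (31, 0) (31, 10.6189)]  |A|=47.6444
9. canonical 5-gon: [(28.6461, 9.8616) (24.0585, 0.3981) (24.026, 0) (31, 0) (31, 10.6189)]
10. shoelace: 47.6444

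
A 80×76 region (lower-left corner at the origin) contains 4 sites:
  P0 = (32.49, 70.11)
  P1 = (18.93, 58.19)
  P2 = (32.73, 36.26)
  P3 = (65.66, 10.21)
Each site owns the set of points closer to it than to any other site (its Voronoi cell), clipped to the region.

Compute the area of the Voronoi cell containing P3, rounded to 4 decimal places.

1. box [0,80]×[0,76]: [(0, 0) (80, 0) (80, 76) (0, 76)]
2. ⊥bis P3·P0 via (49.075,40.16): [(0, 12.9844) (0, 0) (80, 0) (80, 57.2849)]  |A|=2810.773
3. ⊥bis P3·P1 via (42.295,34.2): [(47.5439, 39.3121) (7.1802, 0) (80, 0) (80, 57.2849)]  |A|=2360.9744
4. ⊥bis P3·P2 via (49.195,23.235): [(73.1148, 53.4722) (30.8144, 0) (80, 0) (80, 57.2849)]  |A|=1512.2389
5. canonical 4-gon: [(73.1148, 53.4722) (30.8144, 0) (80, 0) (80, 57.2849)]
6. shoelace: 1512.2389

Area of P3's cell: 1512.2389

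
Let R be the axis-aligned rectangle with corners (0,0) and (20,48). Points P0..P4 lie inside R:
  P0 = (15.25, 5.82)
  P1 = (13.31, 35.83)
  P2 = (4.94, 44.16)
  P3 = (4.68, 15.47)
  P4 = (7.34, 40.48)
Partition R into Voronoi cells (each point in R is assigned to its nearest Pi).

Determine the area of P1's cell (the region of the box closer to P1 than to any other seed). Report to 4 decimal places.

Area of P1's cell: 253.7424

1. box [0,20]×[0,48]: [(0, 0) (20, 0) (20, 48) (0, 48)]
2. ⊥bis P1·P0 via (14.28,20.825): [(0, 19.9019) (20, 21.1948) (20, 48) (0, 48)]  |A|=549.0336
3. ⊥bis P1·P2 via (9.125,39.995): [(0, 30.8262) (0, 19.9019) (20, 21.1948) (20, 48) (17.0917, 48)]  |A|=402.2684
4. ⊥bis P1·P3 via (8.995,25.65): [(0, 30.8262) (0, 29.4627) (19.5712, 21.1671) (20, 21.1948) (20, 48) (17.0917, 48)]  |A|=308.7096
5. ⊥bis P1·P4 via (10.325,38.155): [(2.6723, 28.33) (19.5712, 21.1671) (20, 21.1948) (20, 48) (17.9932, 48)]  |A|=253.7424
6. canonical 5-gon: [(2.6723, 28.33) (19.5712, 21.1671) (20, 21.1948) (20, 48) (17.9932, 48)]
7. shoelace: 253.7424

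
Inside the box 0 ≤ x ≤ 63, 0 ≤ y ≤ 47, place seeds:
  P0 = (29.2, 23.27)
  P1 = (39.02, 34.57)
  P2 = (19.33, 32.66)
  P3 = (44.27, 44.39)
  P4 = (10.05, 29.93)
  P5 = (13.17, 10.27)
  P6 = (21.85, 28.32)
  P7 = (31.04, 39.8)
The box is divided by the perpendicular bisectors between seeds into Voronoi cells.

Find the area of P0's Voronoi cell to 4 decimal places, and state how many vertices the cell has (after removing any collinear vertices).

Area of P0's cell: 713.8457 (6 vertices)

1. box [0,63]×[0,47]: [(0, 0) (63, 0) (63, 47) (0, 47)]
2. ⊥bis P0·P1 via (34.11,28.92): [(0, 0) (63, 0) (63, 3.8138) (13.3051, 47) (0, 47)]  |A|=1887.9339
3. ⊥bis P0·P2 via (24.265,27.965): [(0, 2.4596) (0, 0) (63, 0) (63, 3.8138) (29.218, 33.1712)]  |A|=1145.2458
4. ⊥bis P0·P3 via (36.735,33.83): [(0, 2.4596) (0, 0) (63, 0) (63, 3.8138) (29.218, 33.1712)]  |A|=1145.2458
5. ⊥bis P0·P4 via (19.625,26.6): [(17.6997, 21.0641) (10.374, 0) (63, 0) (63, 3.8138) (29.218, 33.1712)]  |A|=1014.2185
6. ⊥bis P0·P5 via (21.185,16.77): [(17.7013, 21.0657) (34.7851, 0) (63, 0) (63, 3.8138) (29.218, 33.1712)]  |A|=757.0897
7. ⊥bis P0·P6 via (25.525,25.795): [(20.1776, 18.0122) (34.7851, 0) (63, 0) (63, 3.8138) (30.079, 32.4231)]  |A|=714.6099
8. ⊥bis P0·P7 via (30.12,31.535): [(29.5151, 31.6023) (20.1776, 18.0122) (34.7851, 0) (63, 0) (63, 3.8138) (31.245, 31.4098)]  |A|=713.8457
9. canonical 6-gon: [(29.5151, 31.6023) (20.1776, 18.0122) (34.7851, 0) (63, 0) (63, 3.8138) (31.245, 31.4098)]
10. shoelace: 713.8457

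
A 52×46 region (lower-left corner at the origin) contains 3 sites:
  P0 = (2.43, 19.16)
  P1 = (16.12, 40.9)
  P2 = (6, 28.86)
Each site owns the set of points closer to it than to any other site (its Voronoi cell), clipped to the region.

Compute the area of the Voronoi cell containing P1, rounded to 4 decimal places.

1. box [0,52]×[0,46]: [(0, 0) (52, 0) (52, 46) (0, 46)]
2. ⊥bis P1·P0 via (9.275,30.03): [(0, 35.8706) (52, 3.1254) (52, 46) (0, 46)]  |A|=1378.103
3. ⊥bis P1·P2 via (11.06,34.88): [(0, 44.1763) (39.3976, 11.0614) (52, 3.1254) (52, 46) (0, 46)]  |A|=1214.4912
4. canonical 5-gon: [(0, 44.1763) (39.3976, 11.0614) (52, 3.1254) (52, 46) (0, 46)]
5. shoelace: 1214.4912

Area of P1's cell: 1214.4912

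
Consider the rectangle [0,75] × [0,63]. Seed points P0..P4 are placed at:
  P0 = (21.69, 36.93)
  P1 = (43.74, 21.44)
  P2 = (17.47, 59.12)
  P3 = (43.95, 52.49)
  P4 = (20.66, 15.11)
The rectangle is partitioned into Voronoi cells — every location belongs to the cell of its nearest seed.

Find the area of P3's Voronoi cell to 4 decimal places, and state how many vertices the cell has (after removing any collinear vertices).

1. box [0,75]×[0,63]: [(0, 0) (75, 0) (75, 63) (0, 63)]
2. ⊥bis P3·P0 via (32.82,44.71): [(64.0728, 0) (75, 0) (75, 63) (20.0351, 63)]  |A|=2075.6015
3. ⊥bis P3·P1 via (43.845,36.965): [(38.2072, 37.0031) (75, 36.7543) (75, 63) (20.0351, 63)]  |A|=1197.2847
4. ⊥bis P3·P2 via (30.71,55.805): [(29.2211, 49.8585) (38.2072, 37.0031) (75, 36.7543) (75, 63) (32.5115, 63)]  |A|=1115.3055
5. ⊥bis P3·P4 via (32.305,33.8): [(29.2211, 49.8585) (38.2072, 37.0031) (75, 36.7543) (75, 63) (32.5115, 63)]  |A|=1115.3055
6. canonical 5-gon: [(29.2211, 49.8585) (38.2072, 37.0031) (75, 36.7543) (75, 63) (32.5115, 63)]
7. shoelace: 1115.3055

Area of P3's cell: 1115.3055 (5 vertices)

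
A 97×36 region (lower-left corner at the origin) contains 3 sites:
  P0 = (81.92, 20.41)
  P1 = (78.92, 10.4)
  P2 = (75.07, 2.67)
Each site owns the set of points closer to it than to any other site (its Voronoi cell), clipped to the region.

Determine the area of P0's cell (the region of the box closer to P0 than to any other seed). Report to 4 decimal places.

Area of P0's cell: 1082.3316

1. box [0,97]×[0,36]: [(0, 0) (97, 0) (97, 36) (0, 36)]
2. ⊥bis P0·P1 via (80.42,15.405): [(97, 10.436) (97, 36) (11.7014, 36)]  |A|=1090.2887
3. ⊥bis P0·P2 via (78.495,11.54): [(27.1033, 31.384) (97, 10.436) (97, 36) (15.149, 36)]  |A|=1082.3316
4. canonical 4-gon: [(27.1033, 31.384) (97, 10.436) (97, 36) (15.149, 36)]
5. shoelace: 1082.3316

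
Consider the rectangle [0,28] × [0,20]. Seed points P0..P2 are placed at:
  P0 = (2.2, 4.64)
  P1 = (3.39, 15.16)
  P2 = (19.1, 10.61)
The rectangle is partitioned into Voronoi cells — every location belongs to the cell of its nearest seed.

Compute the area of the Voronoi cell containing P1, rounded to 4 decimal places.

1. box [0,28]×[0,20]: [(0, 0) (28, 0) (28, 20) (0, 20)]
2. ⊥bis P1·P0 via (2.795,9.9): [(0, 10.2162) (28, 7.0489) (28, 20) (0, 20)]  |A|=318.2896
3. ⊥bis P1·P2 via (11.245,12.885): [(0, 10.2162) (10.1398, 9.0692) (13.3057, 20) (0, 20)]  |A|=122.3243
4. canonical 4-gon: [(0, 10.2162) (10.1398, 9.0692) (13.3057, 20) (0, 20)]
5. shoelace: 122.3243

Area of P1's cell: 122.3243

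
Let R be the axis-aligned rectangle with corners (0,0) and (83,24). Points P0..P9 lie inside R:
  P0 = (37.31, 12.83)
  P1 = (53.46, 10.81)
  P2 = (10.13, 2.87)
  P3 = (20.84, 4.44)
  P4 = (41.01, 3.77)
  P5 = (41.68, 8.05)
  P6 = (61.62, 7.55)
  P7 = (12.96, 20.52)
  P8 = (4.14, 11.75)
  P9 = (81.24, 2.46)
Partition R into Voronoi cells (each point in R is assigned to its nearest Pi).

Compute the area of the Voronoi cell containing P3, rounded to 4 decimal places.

Area of P3's cell: 201.7029

1. box [0,83]×[0,24]: [(0, 0) (83, 0) (83, 24) (0, 24)]
2. ⊥bis P3·P0 via (29.075,8.635): [(0, 0) (33.4738, 0) (21.2479, 24) (0, 24)]  |A|=656.66
3. ⊥bis P3·P1 via (37.15,7.625): [(0, 0) (33.4738, 0) (21.2479, 24) (0, 24)]  |A|=656.66
4. ⊥bis P3·P2 via (15.485,3.655): [(16.0208, 0) (33.4738, 0) (21.2479, 24) (12.5026, 24)]  |A|=314.3794
5. ⊥bis P3·P4 via (30.925,4.105): [(16.0208, 0) (30.7886, 0) (30.953, 4.9484) (21.2479, 24) (12.5026, 24)]  |A|=307.7359
6. ⊥bis P3·P5 via (31.26,6.245): [(16.0208, 0) (30.7886, 0) (30.953, 4.9484) (21.2479, 24) (12.5026, 24)]  |A|=307.7359
7. ⊥bis P3·P6 via (41.23,5.995): [(16.0208, 0) (30.7886, 0) (30.953, 4.9484) (21.2479, 24) (12.5026, 24)]  |A|=307.7359
8. ⊥bis P3·P7 via (16.9,12.48): [(14.3729, 11.2416) (16.0208, 0) (30.7886, 0) (30.953, 4.9484) (25.0754, 16.4864)]  |A|=201.7029
9. ⊥bis P3·P8 via (12.49,8.095): [(14.3729, 11.2416) (16.0208, 0) (30.7886, 0) (30.953, 4.9484) (25.0754, 16.4864)]  |A|=201.7029
10. ⊥bis P3·P9 via (51.04,3.45): [(14.3729, 11.2416) (16.0208, 0) (30.7886, 0) (30.953, 4.9484) (25.0754, 16.4864)]  |A|=201.7029
11. canonical 5-gon: [(14.3729, 11.2416) (16.0208, 0) (30.7886, 0) (30.953, 4.9484) (25.0754, 16.4864)]
12. shoelace: 201.7029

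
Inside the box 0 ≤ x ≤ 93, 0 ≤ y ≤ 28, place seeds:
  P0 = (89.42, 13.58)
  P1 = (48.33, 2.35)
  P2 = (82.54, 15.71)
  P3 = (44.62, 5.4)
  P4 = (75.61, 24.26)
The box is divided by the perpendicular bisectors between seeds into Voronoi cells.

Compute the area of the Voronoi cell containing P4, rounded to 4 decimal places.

Area of P4's cell: 359.8668

1. box [0,93]×[0,28]: [(0, 0) (93, 0) (93, 28) (0, 28)]
2. ⊥bis P4·P0 via (82.515,18.92): [(0, 0) (67.8832, 0) (89.537, 28) (0, 28)]  |A|=2203.8829
3. ⊥bis P4·P1 via (61.97,13.305): [(70.2244, 3.0274) (89.537, 28) (50.1677, 28)]  |A|=491.5769
4. ⊥bis P4·P2 via (79.075,19.985): [(65.4648, 8.9536) (88.9636, 28) (50.1677, 28)]  |A|=369.4616
5. ⊥bis P4·P3 via (60.115,14.83): [(58.1439, 18.0689) (65.4648, 8.9536) (88.9636, 28) (52.1, 28)]  |A|=359.8668
6. canonical 4-gon: [(58.1439, 18.0689) (65.4648, 8.9536) (88.9636, 28) (52.1, 28)]
7. shoelace: 359.8668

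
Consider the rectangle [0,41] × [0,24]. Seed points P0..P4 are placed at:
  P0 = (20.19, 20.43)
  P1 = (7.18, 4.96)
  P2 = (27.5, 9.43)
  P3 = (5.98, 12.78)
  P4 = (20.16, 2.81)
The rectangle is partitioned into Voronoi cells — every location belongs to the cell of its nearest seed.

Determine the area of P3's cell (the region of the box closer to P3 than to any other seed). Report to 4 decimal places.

1. box [0,41]×[0,24]: [(0, 0) (41, 0) (41, 24) (0, 24)]
2. ⊥bis P3·P0 via (13.085,16.605): [(0, 0) (22.0244, 0) (9.1039, 24) (0, 24)]  |A|=373.5388
3. ⊥bis P3·P1 via (6.58,8.87): [(0, 7.8603) (16.435, 10.3823) (9.1039, 24) (0, 24)]  |A|=194.6153
4. ⊥bis P3·P2 via (16.74,11.105): [(0, 7.8603) (16.435, 10.3823) (9.1039, 24) (0, 24)]  |A|=194.6153
5. ⊥bis P3·P4 via (13.07,7.795): [(0, 7.8603) (14.7022, 10.1164) (15.7646, 11.6275) (9.1039, 24) (0, 24)]  |A|=193.4473
6. canonical 5-gon: [(0, 7.8603) (14.7022, 10.1164) (15.7646, 11.6275) (9.1039, 24) (0, 24)]
7. shoelace: 193.4473

Area of P3's cell: 193.4473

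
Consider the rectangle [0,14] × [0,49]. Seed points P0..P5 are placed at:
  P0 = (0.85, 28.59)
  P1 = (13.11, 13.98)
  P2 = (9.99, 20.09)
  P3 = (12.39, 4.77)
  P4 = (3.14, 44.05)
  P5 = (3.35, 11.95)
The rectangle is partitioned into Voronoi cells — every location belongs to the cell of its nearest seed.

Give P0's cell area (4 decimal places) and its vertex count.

1. box [0,14]×[0,49]: [(0, 0) (14, 0) (14, 49) (0, 49)]
2. ⊥bis P0·P1 via (6.98,21.285): [(0, 15.4277) (14, 27.1758) (14, 49) (0, 49)]  |A|=387.775
3. ⊥bis P0·P2 via (5.42,24.34): [(0, 18.5119) (14, 33.566) (14, 49) (0, 49)]  |A|=321.4545
4. ⊥bis P0·P3 via (6.62,16.68): [(0, 18.5119) (14, 33.566) (14, 49) (0, 49)]  |A|=321.4545
5. ⊥bis P0·P4 via (1.995,36.32): [(0, 36.6155) (0, 18.5119) (14, 33.566) (14, 34.5418)]  |A|=133.5554
6. ⊥bis P0·P5 via (2.1,20.27): [(0, 36.6155) (0, 19.9545) (1.5595, 20.1888) (14, 33.566) (14, 34.5418)]  |A|=132.4306
7. canonical 5-gon: [(0, 36.6155) (0, 19.9545) (1.5595, 20.1888) (14, 33.566) (14, 34.5418)]
8. shoelace: 132.4306

Area of P0's cell: 132.4306 (5 vertices)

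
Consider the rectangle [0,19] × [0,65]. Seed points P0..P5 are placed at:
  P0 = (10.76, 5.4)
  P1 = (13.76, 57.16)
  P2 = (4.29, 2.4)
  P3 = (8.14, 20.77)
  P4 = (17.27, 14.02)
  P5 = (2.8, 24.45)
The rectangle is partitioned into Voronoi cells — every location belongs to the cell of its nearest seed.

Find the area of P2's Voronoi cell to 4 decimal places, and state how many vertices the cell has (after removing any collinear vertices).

1. box [0,19]×[0,65]: [(0, 0) (19, 0) (19, 65) (0, 65)]
2. ⊥bis P2·P0 via (7.525,3.9): [(0, 20.1289) (0, 0) (9.3333, 0)]  |A|=93.9351
3. ⊥bis P2·P1 via (9.025,29.78): [(0, 20.1289) (0, 0) (9.3333, 0)]  |A|=93.9351
4. ⊥bis P2·P3 via (6.215,11.585): [(3.7191, 12.1081) (0, 12.8875) (0, 0) (9.3333, 0)]  |A|=80.4694
5. ⊥bis P2·P4 via (10.78,8.21): [(3.7191, 12.1081) (0, 12.8875) (0, 0) (9.3333, 0)]  |A|=80.4694
6. ⊥bis P2·P5 via (3.545,13.425): [(3.7191, 12.1081) (0, 12.8875) (0, 0) (9.3333, 0)]  |A|=80.4694
7. canonical 4-gon: [(3.7191, 12.1081) (0, 12.8875) (0, 0) (9.3333, 0)]
8. shoelace: 80.4694

Area of P2's cell: 80.4694 (4 vertices)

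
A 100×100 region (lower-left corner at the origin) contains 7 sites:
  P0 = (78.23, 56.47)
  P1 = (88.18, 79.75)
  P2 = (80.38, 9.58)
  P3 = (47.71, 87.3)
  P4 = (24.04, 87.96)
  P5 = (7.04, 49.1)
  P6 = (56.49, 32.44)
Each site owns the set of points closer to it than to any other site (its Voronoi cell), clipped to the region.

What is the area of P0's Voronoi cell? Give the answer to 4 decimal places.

Area of P0's cell: 1322.3572

1. box [0,100]×[0,100]: [(0, 0) (100, 0) (100, 100) (0, 100)]
2. ⊥bis P0·P1 via (83.205,68.11): [(0, 0) (100, 0) (100, 60.9317) (8.592, 100) (0, 100)]  |A|=8214.4238
3. ⊥bis P0·P2 via (79.305,33.025): [(0, 29.3887) (100, 33.9739) (100, 60.9317) (8.592, 100) (0, 100)]  |A|=5046.2931
4. ⊥bis P0·P3 via (62.97,71.885): [(21.0154, 30.3523) (100, 33.9739) (100, 60.9317) (66.4085, 75.2889)]  |A|=2145.2282
5. ⊥bis P0·P4 via (51.135,72.215): [(34.6544, 43.8541) (26.967, 30.6252) (100, 33.9739) (100, 60.9317) (66.4085, 75.2889)]  |A|=2106.9107
6. ⊥bis P0·P5 via (42.635,52.785): [(42.7318, 51.8503) (44.8442, 31.4449) (100, 33.9739) (100, 60.9317) (66.4085, 75.2889)]  |A|=1900.9565
7. ⊥bis P0·P6 via (67.36,44.455): [(50.5886, 59.6281) (79.9608, 33.0551) (100, 33.9739) (100, 60.9317) (66.4085, 75.2889)]  |A|=1322.3572
8. canonical 5-gon: [(50.5886, 59.6281) (79.9608, 33.0551) (100, 33.9739) (100, 60.9317) (66.4085, 75.2889)]
9. shoelace: 1322.3572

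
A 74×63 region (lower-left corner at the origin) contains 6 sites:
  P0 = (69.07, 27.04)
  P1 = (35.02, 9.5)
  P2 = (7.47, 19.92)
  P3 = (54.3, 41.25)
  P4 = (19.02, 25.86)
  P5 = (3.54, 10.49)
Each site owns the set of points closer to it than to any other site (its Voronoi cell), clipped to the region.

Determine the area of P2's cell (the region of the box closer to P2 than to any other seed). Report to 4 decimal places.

1. box [0,74]×[0,63]: [(0, 0) (74, 0) (74, 63) (0, 63)]
2. ⊥bis P2·P0 via (38.27,23.48): [(0, 0) (40.9839, 0) (33.7021, 63) (0, 63)]  |A|=2352.6098
3. ⊥bis P2·P1 via (21.245,14.71): [(0, 0) (15.6814, 0) (35.0614, 51.2399) (33.7021, 63) (0, 63)]  |A|=1704.3596
4. ⊥bis P2·P3 via (30.885,30.585): [(0, 0) (15.6814, 0) (28.8987, 34.946) (16.1207, 63) (0, 63)]  |A|=1410.4339
5. ⊥bis P2·P4 via (13.245,22.89): [(0, 48.6442) (0, 0) (15.6814, 0) (19.6376, 10.46)]  |A|=559.6401
6. ⊥bis P2·P5 via (5.505,15.205): [(0, 48.6442) (0, 17.4992) (19.2635, 9.4711) (19.6376, 10.46)]  |A|=316.832
7. canonical 4-gon: [(0, 48.6442) (0, 17.4992) (19.2635, 9.4711) (19.6376, 10.46)]
8. shoelace: 316.832

Area of P2's cell: 316.8320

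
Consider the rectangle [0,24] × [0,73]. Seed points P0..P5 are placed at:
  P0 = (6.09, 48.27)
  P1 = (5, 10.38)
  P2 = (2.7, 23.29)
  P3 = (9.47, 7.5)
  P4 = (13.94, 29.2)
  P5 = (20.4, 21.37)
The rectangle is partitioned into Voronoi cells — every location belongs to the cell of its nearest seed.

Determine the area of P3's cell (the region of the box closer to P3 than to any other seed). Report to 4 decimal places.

Area of P3's cell: 230.1664

1. box [0,24]×[0,73]: [(0, 0) (24, 0) (24, 73) (0, 73)]
2. ⊥bis P3·P0 via (7.78,27.885): [(0, 27.24) (0, 0) (24, 0) (24, 29.2297)]  |A|=677.6365
3. ⊥bis P3·P1 via (7.235,8.94): [(20.0992, 28.9063) (1.475, 0) (24, 0) (24, 29.2297)]  |A|=382.5669
4. ⊥bis P3·P2 via (6.085,15.395): [(13.4202, 18.54) (1.475, 0) (24, 0) (24, 23.0761)]  |A|=330.8766
5. ⊥bis P3·P4 via (11.705,18.35): [(13.1112, 18.0603) (1.475, 0) (24, 0) (24, 15.8173)]  |A|=289.5206
6. ⊥bis P3·P5 via (14.935,14.435): [(12.1761, 16.6091) (1.475, 0) (24, 0) (24, 7.2915)]  |A|=230.1664
7. canonical 4-gon: [(12.1761, 16.6091) (1.475, 0) (24, 0) (24, 7.2915)]
8. shoelace: 230.1664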